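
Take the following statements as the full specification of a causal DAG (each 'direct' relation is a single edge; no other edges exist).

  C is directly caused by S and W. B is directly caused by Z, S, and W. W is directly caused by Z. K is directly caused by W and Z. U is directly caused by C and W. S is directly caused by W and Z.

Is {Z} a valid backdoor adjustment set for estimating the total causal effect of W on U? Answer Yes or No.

Yes

Backdoor paths from W to U (paths whose first edge points into W):
  P1: W <- Z -> S -> C -> U
  P2: W <- Z -> B <- S -> C -> U
Condition 1 (no descendant of W in the set): holds — descendants of W are {B, C, K, S, U}; none are in {Z}.
Condition 2 (every backdoor path blocked by {Z}):
  P1: blocked at fork node Z ∈ conditioning set.
  P2: blocked at fork node Z ∈ conditioning set.
{Z} satisfies the backdoor criterion.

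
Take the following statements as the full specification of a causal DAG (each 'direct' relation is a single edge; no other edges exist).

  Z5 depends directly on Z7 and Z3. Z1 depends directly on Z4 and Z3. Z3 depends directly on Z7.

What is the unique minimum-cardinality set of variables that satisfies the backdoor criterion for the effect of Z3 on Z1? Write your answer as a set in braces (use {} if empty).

{}

Variables eligible for adjustment (non-descendants of Z3, excluding Z3 and Z1): {Z4, Z7}.
Backdoor paths from Z3 to Z1:
  (none)
With no backdoor paths the empty set already satisfies the criterion, and it is trivially minimal.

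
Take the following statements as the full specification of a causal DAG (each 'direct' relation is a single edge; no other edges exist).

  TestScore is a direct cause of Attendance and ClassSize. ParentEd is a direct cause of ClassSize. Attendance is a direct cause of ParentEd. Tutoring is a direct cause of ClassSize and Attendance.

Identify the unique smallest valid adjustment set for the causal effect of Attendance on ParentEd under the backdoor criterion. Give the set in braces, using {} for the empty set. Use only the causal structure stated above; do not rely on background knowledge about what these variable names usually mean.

{}

Variables eligible for adjustment (non-descendants of Attendance, excluding Attendance and ParentEd): {TestScore, Tutoring}.
Backdoor paths from Attendance to ParentEd:
  P1: Attendance <- Tutoring -> ClassSize <- ParentEd
  P2: Attendance <- TestScore -> ClassSize <- ParentEd
Each backdoor path contains an unconditioned collider, so every path is already blocked with the empty conditioning set:
  P1: blocked at collider ClassSize (neither it nor any descendant is in the conditioning set).
  P2: blocked at collider ClassSize (neither it nor any descendant is in the conditioning set).
The empty set is therefore the unique smallest valid set.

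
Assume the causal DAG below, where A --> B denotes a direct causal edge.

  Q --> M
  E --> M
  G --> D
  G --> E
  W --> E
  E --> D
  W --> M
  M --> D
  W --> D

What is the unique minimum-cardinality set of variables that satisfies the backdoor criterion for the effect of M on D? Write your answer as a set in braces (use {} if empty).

Variables eligible for adjustment (non-descendants of M, excluding M and D): {E, G, Q, W}.
Backdoor paths from M to D:
  P1: M <- W -> E <- G -> D
  P2: M <- W -> E -> D
  P3: M <- W -> D
  P4: M <- E <- G -> D
  P5: M <- E <- W -> D
  P6: M <- E -> D
The empty set is not sufficient: P2 (M <- W -> E -> D) has no collider blocking it and no conditioned non-collider, so it is open.
Try {E, W}:
  P1: blocked at fork node W ∈ conditioning set.
  P2: blocked at fork node W ∈ conditioning set.
  P3: blocked at fork node W ∈ conditioning set.
  P4: blocked at chain node E ∈ conditioning set.
  P5: blocked at chain node E ∈ conditioning set.
  P6: blocked at fork node E ∈ conditioning set.
{E, W} contains no descendant of M and blocks every backdoor path.
Every element of {E, W} is needed (dropping E leaves P4 open; dropping W leaves P1 open), so no proper subset is valid.
Among all size-2 subsets of the eligible variables, only {E, W} blocks every backdoor path, so it is the unique smallest valid adjustment set.

{E, W}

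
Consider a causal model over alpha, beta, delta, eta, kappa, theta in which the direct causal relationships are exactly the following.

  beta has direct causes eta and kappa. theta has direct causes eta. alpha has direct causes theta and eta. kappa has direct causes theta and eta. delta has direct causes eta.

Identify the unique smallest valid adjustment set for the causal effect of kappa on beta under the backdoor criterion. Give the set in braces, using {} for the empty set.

Variables eligible for adjustment (non-descendants of kappa, excluding kappa and beta): {alpha, delta, eta, theta}.
Backdoor paths from kappa to beta:
  P1: kappa <- eta -> beta
  P2: kappa <- theta <- eta -> beta
  P3: kappa <- theta -> alpha <- eta -> beta
The empty set is not sufficient: P1 (kappa <- eta -> beta) has no collider blocking it and no conditioned non-collider, so it is open.
Try {eta}:
  P1: blocked at fork node eta ∈ conditioning set.
  P2: blocked at fork node eta ∈ conditioning set.
  P3: blocked at collider alpha (neither it nor any descendant is in the conditioning set).
{eta} contains no descendant of kappa and blocks every backdoor path.
No other singleton works — e.g. {theta} leaves P1 open — so {eta} is the unique smallest valid adjustment set.

{eta}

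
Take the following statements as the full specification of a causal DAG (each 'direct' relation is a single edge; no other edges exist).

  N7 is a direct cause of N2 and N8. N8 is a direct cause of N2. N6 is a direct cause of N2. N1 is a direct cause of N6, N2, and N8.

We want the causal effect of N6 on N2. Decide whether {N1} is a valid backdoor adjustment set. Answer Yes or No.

Backdoor paths from N6 to N2 (paths whose first edge points into N6):
  P1: N6 <- N1 -> N8 <- N7 -> N2
  P2: N6 <- N1 -> N8 -> N2
  P3: N6 <- N1 -> N2
Condition 1 (no descendant of N6 in the set): holds — descendants of N6 are {N2}; none are in {N1}.
Condition 2 (every backdoor path blocked by {N1}):
  P1: blocked at fork node N1 ∈ conditioning set.
  P2: blocked at fork node N1 ∈ conditioning set.
  P3: blocked at fork node N1 ∈ conditioning set.
{N1} satisfies the backdoor criterion.

Yes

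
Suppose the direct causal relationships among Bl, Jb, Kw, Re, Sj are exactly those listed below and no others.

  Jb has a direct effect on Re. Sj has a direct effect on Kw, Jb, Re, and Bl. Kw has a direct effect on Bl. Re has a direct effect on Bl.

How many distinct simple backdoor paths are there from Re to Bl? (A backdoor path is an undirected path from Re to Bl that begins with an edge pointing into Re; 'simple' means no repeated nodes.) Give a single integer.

4

A backdoor path from Re to Bl is any simple undirected path whose first edge points into Re (i.e. leaves Re via a parent).
Parents of Re: {Jb, Sj}.
Enumerating:
  P1: Re <- Sj -> Kw -> Bl
  P2: Re <- Sj -> Bl
  P3: Re <- Jb <- Sj -> Kw -> Bl
  P4: Re <- Jb <- Sj -> Bl
That exhausts the simple backdoor paths. Count: 4.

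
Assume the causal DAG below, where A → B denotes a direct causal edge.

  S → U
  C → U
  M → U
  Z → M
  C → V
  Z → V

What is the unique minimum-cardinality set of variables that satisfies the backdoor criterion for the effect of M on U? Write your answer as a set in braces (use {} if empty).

{}

Variables eligible for adjustment (non-descendants of M, excluding M and U): {C, S, V, Z}.
Backdoor paths from M to U:
  P1: M <- Z -> V <- C -> U
Each backdoor path contains an unconditioned collider, so every path is already blocked with the empty conditioning set:
  P1: blocked at collider V (neither it nor any descendant is in the conditioning set).
The empty set is therefore the unique smallest valid set.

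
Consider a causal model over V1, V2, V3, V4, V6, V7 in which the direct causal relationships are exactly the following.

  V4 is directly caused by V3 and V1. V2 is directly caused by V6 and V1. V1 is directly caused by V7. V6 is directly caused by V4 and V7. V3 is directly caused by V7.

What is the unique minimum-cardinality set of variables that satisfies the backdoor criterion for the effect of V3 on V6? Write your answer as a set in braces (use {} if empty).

Variables eligible for adjustment (non-descendants of V3, excluding V3 and V6): {V1, V7}.
Backdoor paths from V3 to V6:
  P1: V3 <- V7 -> V1 -> V4 -> V6
  P2: V3 <- V7 -> V1 -> V2 <- V6
  P3: V3 <- V7 -> V6
The empty set is not sufficient: P1 (V3 <- V7 -> V1 -> V4 -> V6) has no collider blocking it and no conditioned non-collider, so it is open.
Try {V7}:
  P1: blocked at fork node V7 ∈ conditioning set.
  P2: blocked at fork node V7 ∈ conditioning set.
  P3: blocked at fork node V7 ∈ conditioning set.
{V7} contains no descendant of V3 and blocks every backdoor path.
No other singleton works — e.g. {V1} leaves P3 open — so {V7} is the unique smallest valid adjustment set.

{V7}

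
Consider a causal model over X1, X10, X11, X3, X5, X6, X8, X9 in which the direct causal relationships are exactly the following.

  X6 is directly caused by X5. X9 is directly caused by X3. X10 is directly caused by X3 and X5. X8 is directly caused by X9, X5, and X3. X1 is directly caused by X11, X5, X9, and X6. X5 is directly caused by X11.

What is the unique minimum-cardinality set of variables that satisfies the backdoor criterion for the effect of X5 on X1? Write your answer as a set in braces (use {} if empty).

Variables eligible for adjustment (non-descendants of X5, excluding X5 and X1): {X11, X3, X9}.
Backdoor paths from X5 to X1:
  P1: X5 <- X11 -> X1
The empty set is not sufficient: P1 (X5 <- X11 -> X1) has no collider blocking it and no conditioned non-collider, so it is open.
Try {X11}:
  P1: blocked at fork node X11 ∈ conditioning set.
{X11} contains no descendant of X5 and blocks every backdoor path.
No other singleton works — e.g. {X3} leaves P1 open — so {X11} is the unique smallest valid adjustment set.

{X11}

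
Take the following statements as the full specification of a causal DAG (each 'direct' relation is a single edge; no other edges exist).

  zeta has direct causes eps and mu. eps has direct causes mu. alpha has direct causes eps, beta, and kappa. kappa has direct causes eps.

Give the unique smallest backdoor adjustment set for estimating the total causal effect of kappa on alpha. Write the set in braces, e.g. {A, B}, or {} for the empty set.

Variables eligible for adjustment (non-descendants of kappa, excluding kappa and alpha): {beta, eps, mu, zeta}.
Backdoor paths from kappa to alpha:
  P1: kappa <- eps -> alpha
The empty set is not sufficient: P1 (kappa <- eps -> alpha) has no collider blocking it and no conditioned non-collider, so it is open.
Try {eps}:
  P1: blocked at fork node eps ∈ conditioning set.
{eps} contains no descendant of kappa and blocks every backdoor path.
No other singleton works — e.g. {mu} leaves P1 open — so {eps} is the unique smallest valid adjustment set.

{eps}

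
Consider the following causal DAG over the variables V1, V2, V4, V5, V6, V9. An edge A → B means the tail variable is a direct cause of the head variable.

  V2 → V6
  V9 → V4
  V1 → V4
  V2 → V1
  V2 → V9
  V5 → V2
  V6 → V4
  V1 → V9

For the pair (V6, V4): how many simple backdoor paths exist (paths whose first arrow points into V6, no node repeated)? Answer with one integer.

A backdoor path from V6 to V4 is any simple undirected path whose first edge points into V6 (i.e. leaves V6 via a parent).
Parents of V6: {V2}.
Enumerating:
  P1: V6 <- V2 -> V1 -> V9 -> V4
  P2: V6 <- V2 -> V1 -> V4
  P3: V6 <- V2 -> V9 <- V1 -> V4
  P4: V6 <- V2 -> V9 -> V4
That exhausts the simple backdoor paths. Count: 4.

4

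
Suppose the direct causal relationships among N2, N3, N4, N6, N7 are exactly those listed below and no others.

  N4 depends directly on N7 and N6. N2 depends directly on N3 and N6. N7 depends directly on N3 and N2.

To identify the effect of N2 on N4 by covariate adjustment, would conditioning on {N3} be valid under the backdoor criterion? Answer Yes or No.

No

Backdoor paths from N2 to N4 (paths whose first edge points into N2):
  P1: N2 <- N6 -> N4
  P2: N2 <- N3 -> N7 -> N4
Condition 1 (no descendant of N2 in the set): holds — descendants of N2 are {N4, N7}; none are in {N3}.
Condition 2 (every backdoor path blocked by {N3}):
  P1: open — no interior node is in the conditioning set.
  P2: blocked at fork node N3 ∈ conditioning set.
{N3} does not satisfy the backdoor criterion.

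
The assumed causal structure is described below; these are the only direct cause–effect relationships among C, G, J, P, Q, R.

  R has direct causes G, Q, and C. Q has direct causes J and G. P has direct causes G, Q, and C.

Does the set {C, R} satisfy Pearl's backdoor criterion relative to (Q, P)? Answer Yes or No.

Backdoor paths from Q to P (paths whose first edge points into Q):
  P1: Q <- G -> P
  P2: Q <- G -> R <- C -> P
Condition 1 (no descendant of Q in the set): FAILS — R is a descendant of Q.
Condition 2 (every backdoor path blocked by {C, R}):
  P1: open — no interior node is in the conditioning set.
  P2: blocked at fork node C ∈ conditioning set.
{C, R} does not satisfy the backdoor criterion.

No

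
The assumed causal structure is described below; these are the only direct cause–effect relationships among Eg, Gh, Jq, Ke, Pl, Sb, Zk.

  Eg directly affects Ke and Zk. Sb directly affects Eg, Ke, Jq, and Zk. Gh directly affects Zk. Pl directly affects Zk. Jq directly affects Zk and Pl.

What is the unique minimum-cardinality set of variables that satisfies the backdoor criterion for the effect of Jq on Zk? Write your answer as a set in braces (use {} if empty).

{Sb}

Variables eligible for adjustment (non-descendants of Jq, excluding Jq and Zk): {Eg, Gh, Ke, Sb}.
Backdoor paths from Jq to Zk:
  P1: Jq <- Sb -> Eg -> Zk
  P2: Jq <- Sb -> Ke <- Eg -> Zk
  P3: Jq <- Sb -> Zk
The empty set is not sufficient: P1 (Jq <- Sb -> Eg -> Zk) has no collider blocking it and no conditioned non-collider, so it is open.
Try {Sb}:
  P1: blocked at fork node Sb ∈ conditioning set.
  P2: blocked at fork node Sb ∈ conditioning set.
  P3: blocked at fork node Sb ∈ conditioning set.
{Sb} contains no descendant of Jq and blocks every backdoor path.
No other singleton works — e.g. {Gh} leaves P1 open — so {Sb} is the unique smallest valid adjustment set.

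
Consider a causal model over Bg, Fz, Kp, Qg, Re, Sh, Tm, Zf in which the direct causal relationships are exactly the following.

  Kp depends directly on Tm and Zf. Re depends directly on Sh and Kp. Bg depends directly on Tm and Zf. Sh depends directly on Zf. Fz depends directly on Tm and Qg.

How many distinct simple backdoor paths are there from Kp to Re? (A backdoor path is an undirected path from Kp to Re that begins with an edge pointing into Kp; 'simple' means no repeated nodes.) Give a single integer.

2

A backdoor path from Kp to Re is any simple undirected path whose first edge points into Kp (i.e. leaves Kp via a parent).
Parents of Kp: {Tm, Zf}.
Enumerating:
  P1: Kp <- Tm -> Bg <- Zf -> Sh -> Re
  P2: Kp <- Zf -> Sh -> Re
That exhausts the simple backdoor paths. Count: 2.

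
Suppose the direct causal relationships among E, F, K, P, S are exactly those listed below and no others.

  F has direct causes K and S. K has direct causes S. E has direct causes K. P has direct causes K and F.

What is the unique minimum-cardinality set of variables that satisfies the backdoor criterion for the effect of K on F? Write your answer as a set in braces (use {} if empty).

Variables eligible for adjustment (non-descendants of K, excluding K and F): {S}.
Backdoor paths from K to F:
  P1: K <- S -> F
The empty set is not sufficient: P1 (K <- S -> F) has no collider blocking it and no conditioned non-collider, so it is open.
Try {S}:
  P1: blocked at fork node S ∈ conditioning set.
{S} contains no descendant of K and blocks every backdoor path.
{S} is the unique smallest valid adjustment set.

{S}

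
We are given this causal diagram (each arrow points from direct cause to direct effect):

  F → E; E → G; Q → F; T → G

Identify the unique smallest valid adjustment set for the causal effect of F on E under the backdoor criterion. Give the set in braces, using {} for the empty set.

{}

Variables eligible for adjustment (non-descendants of F, excluding F and E): {Q, T}.
Backdoor paths from F to E:
  (none)
With no backdoor paths the empty set already satisfies the criterion, and it is trivially minimal.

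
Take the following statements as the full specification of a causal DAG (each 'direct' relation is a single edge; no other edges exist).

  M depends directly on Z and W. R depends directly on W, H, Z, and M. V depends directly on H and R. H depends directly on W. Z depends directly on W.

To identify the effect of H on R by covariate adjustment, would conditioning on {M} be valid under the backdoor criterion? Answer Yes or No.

Backdoor paths from H to R (paths whose first edge points into H):
  P1: H <- W -> Z -> M -> R
  P2: H <- W -> Z -> R
  P3: H <- W -> M <- Z -> R
  P4: H <- W -> M -> R
  P5: H <- W -> R
Condition 1 (no descendant of H in the set): holds — descendants of H are {R, V}; none are in {M}.
Condition 2 (every backdoor path blocked by {M}):
  P1: blocked at chain node M ∈ conditioning set.
  P2: open — no interior node is in the conditioning set.
  P3: open — collider(s) M are conditioned on (or have a conditioned descendant) and no non-collider on the path is in the set.
  P4: blocked at chain node M ∈ conditioning set.
  P5: open — no interior node is in the conditioning set.
{M} does not satisfy the backdoor criterion.

No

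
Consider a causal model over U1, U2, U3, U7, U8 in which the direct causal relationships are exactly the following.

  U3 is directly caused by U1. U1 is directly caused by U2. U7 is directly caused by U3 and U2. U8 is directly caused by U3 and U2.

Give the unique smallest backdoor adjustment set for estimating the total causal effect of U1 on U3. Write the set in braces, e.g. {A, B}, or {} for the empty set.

{}

Variables eligible for adjustment (non-descendants of U1, excluding U1 and U3): {U2}.
Backdoor paths from U1 to U3:
  P1: U1 <- U2 -> U7 <- U3
  P2: U1 <- U2 -> U8 <- U3
Each backdoor path contains an unconditioned collider, so every path is already blocked with the empty conditioning set:
  P1: blocked at collider U7 (neither it nor any descendant is in the conditioning set).
  P2: blocked at collider U8 (neither it nor any descendant is in the conditioning set).
The empty set is therefore the unique smallest valid set.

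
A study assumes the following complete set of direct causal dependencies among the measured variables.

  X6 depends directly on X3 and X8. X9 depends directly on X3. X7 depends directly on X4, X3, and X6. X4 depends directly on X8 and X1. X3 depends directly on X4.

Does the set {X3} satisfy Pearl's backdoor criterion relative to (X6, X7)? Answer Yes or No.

Backdoor paths from X6 to X7 (paths whose first edge points into X6):
  P1: X6 <- X8 -> X4 -> X3 -> X7
  P2: X6 <- X8 -> X4 -> X7
  P3: X6 <- X3 <- X4 -> X7
  P4: X6 <- X3 -> X7
Condition 1 (no descendant of X6 in the set): holds — descendants of X6 are {X7}; none are in {X3}.
Condition 2 (every backdoor path blocked by {X3}):
  P1: blocked at chain node X3 ∈ conditioning set.
  P2: open — no interior node is in the conditioning set.
  P3: blocked at chain node X3 ∈ conditioning set.
  P4: blocked at fork node X3 ∈ conditioning set.
{X3} does not satisfy the backdoor criterion.

No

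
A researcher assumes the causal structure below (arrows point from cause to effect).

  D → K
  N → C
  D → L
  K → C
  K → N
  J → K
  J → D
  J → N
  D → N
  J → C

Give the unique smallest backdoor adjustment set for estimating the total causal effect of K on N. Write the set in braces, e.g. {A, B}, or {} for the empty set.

{D, J}

Variables eligible for adjustment (non-descendants of K, excluding K and N): {D, J, L}.
Backdoor paths from K to N:
  P1: K <- J -> D -> N
  P2: K <- J -> N
  P3: K <- J -> C <- N
  P4: K <- D <- J -> N
  P5: K <- D <- J -> C <- N
  P6: K <- D -> N
The empty set is not sufficient: P1 (K <- J -> D -> N) has no collider blocking it and no conditioned non-collider, so it is open.
Try {D, J}:
  P1: blocked at fork node J ∈ conditioning set.
  P2: blocked at fork node J ∈ conditioning set.
  P3: blocked at fork node J ∈ conditioning set.
  P4: blocked at chain node D ∈ conditioning set.
  P5: blocked at chain node D ∈ conditioning set.
  P6: blocked at fork node D ∈ conditioning set.
{D, J} contains no descendant of K and blocks every backdoor path.
Every element of {D, J} is needed (dropping D leaves P6 open; dropping J leaves P2 open), so no proper subset is valid.
Among all size-2 subsets of the eligible variables, only {D, J} blocks every backdoor path, so it is the unique smallest valid adjustment set.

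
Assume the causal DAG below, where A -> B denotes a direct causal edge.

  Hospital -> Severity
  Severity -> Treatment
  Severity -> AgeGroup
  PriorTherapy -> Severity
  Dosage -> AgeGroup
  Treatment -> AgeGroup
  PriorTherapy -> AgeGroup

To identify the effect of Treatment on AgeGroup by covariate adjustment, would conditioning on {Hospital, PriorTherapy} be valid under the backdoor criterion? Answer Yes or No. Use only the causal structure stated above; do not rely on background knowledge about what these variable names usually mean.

Backdoor paths from Treatment to AgeGroup (paths whose first edge points into Treatment):
  P1: Treatment <- Severity <- PriorTherapy -> AgeGroup
  P2: Treatment <- Severity -> AgeGroup
Condition 1 (no descendant of Treatment in the set): holds — descendants of Treatment are {AgeGroup}; none are in {Hospital, PriorTherapy}.
Condition 2 (every backdoor path blocked by {Hospital, PriorTherapy}):
  P1: blocked at fork node PriorTherapy ∈ conditioning set.
  P2: open — no interior node is in the conditioning set.
{Hospital, PriorTherapy} does not satisfy the backdoor criterion.

No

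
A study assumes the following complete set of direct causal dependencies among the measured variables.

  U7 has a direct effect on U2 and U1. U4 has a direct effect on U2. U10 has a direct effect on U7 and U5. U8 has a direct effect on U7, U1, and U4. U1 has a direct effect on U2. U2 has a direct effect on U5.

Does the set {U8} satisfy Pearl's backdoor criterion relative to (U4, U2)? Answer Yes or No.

Yes

Backdoor paths from U4 to U2 (paths whose first edge points into U4):
  P1: U4 <- U8 -> U7 <- U10 -> U5 <- U2
  P2: U4 <- U8 -> U7 -> U1 -> U2
  P3: U4 <- U8 -> U7 -> U2
  P4: U4 <- U8 -> U1 <- U7 <- U10 -> U5 <- U2
  P5: U4 <- U8 -> U1 <- U7 -> U2
  P6: U4 <- U8 -> U1 -> U2
Condition 1 (no descendant of U4 in the set): holds — descendants of U4 are {U2, U5}; none are in {U8}.
Condition 2 (every backdoor path blocked by {U8}):
  P1: blocked at fork node U8 ∈ conditioning set.
  P2: blocked at fork node U8 ∈ conditioning set.
  P3: blocked at fork node U8 ∈ conditioning set.
  P4: blocked at fork node U8 ∈ conditioning set.
  P5: blocked at fork node U8 ∈ conditioning set.
  P6: blocked at fork node U8 ∈ conditioning set.
{U8} satisfies the backdoor criterion.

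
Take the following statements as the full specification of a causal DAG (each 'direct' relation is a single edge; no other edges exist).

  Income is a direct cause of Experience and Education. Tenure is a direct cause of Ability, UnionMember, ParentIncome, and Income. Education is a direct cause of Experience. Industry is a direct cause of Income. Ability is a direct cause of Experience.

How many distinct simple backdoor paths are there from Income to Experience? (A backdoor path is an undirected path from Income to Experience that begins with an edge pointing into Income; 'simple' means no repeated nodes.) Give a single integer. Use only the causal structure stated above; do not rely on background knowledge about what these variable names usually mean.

A backdoor path from Income to Experience is any simple undirected path whose first edge points into Income (i.e. leaves Income via a parent).
Parents of Income: {Industry, Tenure}.
Enumerating:
  P1: Income <- Tenure -> Ability -> Experience
That exhausts the simple backdoor paths. Count: 1.

1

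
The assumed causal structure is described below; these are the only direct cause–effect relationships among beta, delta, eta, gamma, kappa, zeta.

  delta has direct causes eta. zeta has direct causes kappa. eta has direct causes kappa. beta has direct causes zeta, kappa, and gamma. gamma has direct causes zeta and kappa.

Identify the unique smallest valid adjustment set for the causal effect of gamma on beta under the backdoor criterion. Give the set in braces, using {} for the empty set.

{kappa, zeta}

Variables eligible for adjustment (non-descendants of gamma, excluding gamma and beta): {delta, eta, kappa, zeta}.
Backdoor paths from gamma to beta:
  P1: gamma <- kappa -> zeta -> beta
  P2: gamma <- kappa -> beta
  P3: gamma <- zeta <- kappa -> beta
  P4: gamma <- zeta -> beta
The empty set is not sufficient: P1 (gamma <- kappa -> zeta -> beta) has no collider blocking it and no conditioned non-collider, so it is open.
Try {kappa, zeta}:
  P1: blocked at fork node kappa ∈ conditioning set.
  P2: blocked at fork node kappa ∈ conditioning set.
  P3: blocked at chain node zeta ∈ conditioning set.
  P4: blocked at fork node zeta ∈ conditioning set.
{kappa, zeta} contains no descendant of gamma and blocks every backdoor path.
Every element of {kappa, zeta} is needed (dropping kappa leaves P2 open; dropping zeta leaves P4 open), so no proper subset is valid.
Among all size-2 subsets of the eligible variables, only {kappa, zeta} blocks every backdoor path, so it is the unique smallest valid adjustment set.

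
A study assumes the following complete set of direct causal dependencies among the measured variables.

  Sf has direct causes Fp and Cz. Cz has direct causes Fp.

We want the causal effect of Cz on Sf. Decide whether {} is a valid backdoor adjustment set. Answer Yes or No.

No

Backdoor paths from Cz to Sf (paths whose first edge points into Cz):
  P1: Cz <- Fp -> Sf
Condition 1 (no descendant of Cz in the set): holds — descendants of Cz are {Sf}; none are in {}.
Condition 2 (every backdoor path blocked by {}):
  P1: open — no interior node is in the conditioning set.
{} does not satisfy the backdoor criterion.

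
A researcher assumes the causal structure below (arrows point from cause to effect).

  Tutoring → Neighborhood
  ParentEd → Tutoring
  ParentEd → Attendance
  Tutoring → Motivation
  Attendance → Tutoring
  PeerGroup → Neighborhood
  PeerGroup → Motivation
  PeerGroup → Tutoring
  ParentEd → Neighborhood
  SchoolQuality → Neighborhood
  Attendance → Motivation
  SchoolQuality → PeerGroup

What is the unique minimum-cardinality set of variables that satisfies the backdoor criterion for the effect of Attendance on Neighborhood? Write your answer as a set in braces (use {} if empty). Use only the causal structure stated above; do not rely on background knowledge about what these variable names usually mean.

{ParentEd}

Variables eligible for adjustment (non-descendants of Attendance, excluding Attendance and Neighborhood): {ParentEd, PeerGroup, SchoolQuality}.
Backdoor paths from Attendance to Neighborhood:
  P1: Attendance <- ParentEd -> Tutoring <- PeerGroup <- SchoolQuality -> Neighborhood
  P2: Attendance <- ParentEd -> Tutoring <- PeerGroup -> Neighborhood
  P3: Attendance <- ParentEd -> Tutoring -> Motivation <- PeerGroup <- SchoolQuality -> Neighborhood
  P4: Attendance <- ParentEd -> Tutoring -> Motivation <- PeerGroup -> Neighborhood
  P5: Attendance <- ParentEd -> Tutoring -> Neighborhood
  P6: Attendance <- ParentEd -> Neighborhood
The empty set is not sufficient: P5 (Attendance <- ParentEd -> Tutoring -> Neighborhood) has no collider blocking it and no conditioned non-collider, so it is open.
Try {ParentEd}:
  P1: blocked at fork node ParentEd ∈ conditioning set.
  P2: blocked at fork node ParentEd ∈ conditioning set.
  P3: blocked at fork node ParentEd ∈ conditioning set.
  P4: blocked at fork node ParentEd ∈ conditioning set.
  P5: blocked at fork node ParentEd ∈ conditioning set.
  P6: blocked at fork node ParentEd ∈ conditioning set.
{ParentEd} contains no descendant of Attendance and blocks every backdoor path.
No other singleton works — e.g. {SchoolQuality} leaves P5 open — so {ParentEd} is the unique smallest valid adjustment set.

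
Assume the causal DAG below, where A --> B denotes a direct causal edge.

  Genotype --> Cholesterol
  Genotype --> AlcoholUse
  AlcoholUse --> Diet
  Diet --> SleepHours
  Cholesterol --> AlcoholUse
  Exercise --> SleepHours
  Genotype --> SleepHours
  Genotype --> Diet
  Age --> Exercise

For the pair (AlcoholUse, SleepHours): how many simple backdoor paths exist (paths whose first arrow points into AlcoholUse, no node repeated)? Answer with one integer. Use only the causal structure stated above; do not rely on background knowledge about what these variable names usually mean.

4

A backdoor path from AlcoholUse to SleepHours is any simple undirected path whose first edge points into AlcoholUse (i.e. leaves AlcoholUse via a parent).
Parents of AlcoholUse: {Cholesterol, Genotype}.
Enumerating:
  P1: AlcoholUse <- Genotype -> Diet -> SleepHours
  P2: AlcoholUse <- Genotype -> SleepHours
  P3: AlcoholUse <- Cholesterol <- Genotype -> Diet -> SleepHours
  P4: AlcoholUse <- Cholesterol <- Genotype -> SleepHours
That exhausts the simple backdoor paths. Count: 4.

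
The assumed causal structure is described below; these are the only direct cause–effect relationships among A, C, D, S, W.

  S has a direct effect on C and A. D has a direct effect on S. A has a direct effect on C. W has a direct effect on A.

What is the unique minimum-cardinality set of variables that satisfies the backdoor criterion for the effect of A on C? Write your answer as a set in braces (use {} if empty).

Variables eligible for adjustment (non-descendants of A, excluding A and C): {D, S, W}.
Backdoor paths from A to C:
  P1: A <- S -> C
The empty set is not sufficient: P1 (A <- S -> C) has no collider blocking it and no conditioned non-collider, so it is open.
Try {S}:
  P1: blocked at fork node S ∈ conditioning set.
{S} contains no descendant of A and blocks every backdoor path.
No other singleton works — e.g. {D} leaves P1 open — so {S} is the unique smallest valid adjustment set.

{S}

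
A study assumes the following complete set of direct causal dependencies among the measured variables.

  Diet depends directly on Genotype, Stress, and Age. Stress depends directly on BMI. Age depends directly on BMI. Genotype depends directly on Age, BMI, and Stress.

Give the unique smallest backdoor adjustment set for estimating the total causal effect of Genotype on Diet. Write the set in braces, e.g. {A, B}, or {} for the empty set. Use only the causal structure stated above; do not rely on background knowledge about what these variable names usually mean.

Variables eligible for adjustment (non-descendants of Genotype, excluding Genotype and Diet): {Age, BMI, Stress}.
Backdoor paths from Genotype to Diet:
  P1: Genotype <- BMI -> Stress -> Diet
  P2: Genotype <- BMI -> Age -> Diet
  P3: Genotype <- Stress <- BMI -> Age -> Diet
  P4: Genotype <- Stress -> Diet
  P5: Genotype <- Age <- BMI -> Stress -> Diet
  P6: Genotype <- Age -> Diet
The empty set is not sufficient: P1 (Genotype <- BMI -> Stress -> Diet) has no collider blocking it and no conditioned non-collider, so it is open.
Try {Age, Stress}:
  P1: blocked at chain node Stress ∈ conditioning set.
  P2: blocked at chain node Age ∈ conditioning set.
  P3: blocked at chain node Stress ∈ conditioning set.
  P4: blocked at fork node Stress ∈ conditioning set.
  P5: blocked at chain node Age ∈ conditioning set.
  P6: blocked at fork node Age ∈ conditioning set.
{Age, Stress} contains no descendant of Genotype and blocks every backdoor path.
Every element of {Age, Stress} is needed (dropping Age leaves P2 open; dropping Stress leaves P1 open), so no proper subset is valid.
Among all size-2 subsets of the eligible variables, only {Age, Stress} blocks every backdoor path, so it is the unique smallest valid adjustment set.

{Age, Stress}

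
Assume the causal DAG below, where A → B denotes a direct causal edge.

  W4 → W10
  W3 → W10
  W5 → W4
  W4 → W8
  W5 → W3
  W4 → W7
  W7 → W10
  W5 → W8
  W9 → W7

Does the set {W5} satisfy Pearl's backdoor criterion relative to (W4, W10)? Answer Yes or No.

Yes

Backdoor paths from W4 to W10 (paths whose first edge points into W4):
  P1: W4 <- W5 -> W3 -> W10
Condition 1 (no descendant of W4 in the set): holds — descendants of W4 are {W10, W7, W8}; none are in {W5}.
Condition 2 (every backdoor path blocked by {W5}):
  P1: blocked at fork node W5 ∈ conditioning set.
{W5} satisfies the backdoor criterion.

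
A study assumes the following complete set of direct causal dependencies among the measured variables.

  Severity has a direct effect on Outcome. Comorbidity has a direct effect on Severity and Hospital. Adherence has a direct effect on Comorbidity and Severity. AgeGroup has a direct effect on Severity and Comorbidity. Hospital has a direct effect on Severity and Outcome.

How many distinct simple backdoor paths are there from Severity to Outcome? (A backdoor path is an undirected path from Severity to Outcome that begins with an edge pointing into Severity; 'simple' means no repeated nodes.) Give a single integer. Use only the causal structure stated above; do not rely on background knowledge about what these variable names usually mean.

4

A backdoor path from Severity to Outcome is any simple undirected path whose first edge points into Severity (i.e. leaves Severity via a parent).
Parents of Severity: {Adherence, AgeGroup, Comorbidity, Hospital}.
Enumerating:
  P1: Severity <- Adherence -> Comorbidity -> Hospital -> Outcome
  P2: Severity <- AgeGroup -> Comorbidity -> Hospital -> Outcome
  P3: Severity <- Comorbidity -> Hospital -> Outcome
  P4: Severity <- Hospital -> Outcome
That exhausts the simple backdoor paths. Count: 4.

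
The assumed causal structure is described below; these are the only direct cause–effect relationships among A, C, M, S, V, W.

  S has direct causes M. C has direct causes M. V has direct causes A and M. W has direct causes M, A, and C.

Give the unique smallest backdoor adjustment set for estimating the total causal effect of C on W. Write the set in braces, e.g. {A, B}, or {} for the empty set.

Variables eligible for adjustment (non-descendants of C, excluding C and W): {A, M, S, V}.
Backdoor paths from C to W:
  P1: C <- M -> V <- A -> W
  P2: C <- M -> W
The empty set is not sufficient: P2 (C <- M -> W) has no collider blocking it and no conditioned non-collider, so it is open.
Try {M}:
  P1: blocked at fork node M ∈ conditioning set.
  P2: blocked at fork node M ∈ conditioning set.
{M} contains no descendant of C and blocks every backdoor path.
No other singleton works — e.g. {A} leaves P2 open — so {M} is the unique smallest valid adjustment set.

{M}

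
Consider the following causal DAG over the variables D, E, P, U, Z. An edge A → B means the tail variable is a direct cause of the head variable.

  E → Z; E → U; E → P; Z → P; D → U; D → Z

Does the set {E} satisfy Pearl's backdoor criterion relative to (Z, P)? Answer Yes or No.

Backdoor paths from Z to P (paths whose first edge points into Z):
  P1: Z <- D -> U <- E -> P
  P2: Z <- E -> P
Condition 1 (no descendant of Z in the set): holds — descendants of Z are {P}; none are in {E}.
Condition 2 (every backdoor path blocked by {E}):
  P1: blocked at collider U (neither it nor any descendant is in the conditioning set).
  P2: blocked at fork node E ∈ conditioning set.
{E} satisfies the backdoor criterion.

Yes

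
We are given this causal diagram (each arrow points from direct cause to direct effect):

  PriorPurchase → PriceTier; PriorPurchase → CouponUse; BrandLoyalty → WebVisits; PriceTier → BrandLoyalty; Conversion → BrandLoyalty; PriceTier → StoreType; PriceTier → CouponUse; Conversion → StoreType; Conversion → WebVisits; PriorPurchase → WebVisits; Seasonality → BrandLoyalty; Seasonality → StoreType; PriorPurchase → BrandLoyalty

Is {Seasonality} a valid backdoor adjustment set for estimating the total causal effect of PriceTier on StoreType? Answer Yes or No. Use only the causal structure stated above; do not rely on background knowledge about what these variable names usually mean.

Backdoor paths from PriceTier to StoreType (paths whose first edge points into PriceTier):
  P1: PriceTier <- PriorPurchase -> BrandLoyalty <- Seasonality -> StoreType
  P2: PriceTier <- PriorPurchase -> BrandLoyalty <- Conversion -> StoreType
  P3: PriceTier <- PriorPurchase -> BrandLoyalty -> WebVisits <- Conversion -> StoreType
  P4: PriceTier <- PriorPurchase -> WebVisits <- Conversion -> BrandLoyalty <- Seasonality -> StoreType
  P5: PriceTier <- PriorPurchase -> WebVisits <- Conversion -> StoreType
  P6: PriceTier <- PriorPurchase -> WebVisits <- BrandLoyalty <- Seasonality -> StoreType
  P7: PriceTier <- PriorPurchase -> WebVisits <- BrandLoyalty <- Conversion -> StoreType
Condition 1 (no descendant of PriceTier in the set): holds — descendants of PriceTier are {BrandLoyalty, CouponUse, StoreType, WebVisits}; none are in {Seasonality}.
Condition 2 (every backdoor path blocked by {Seasonality}):
  P1: blocked at collider BrandLoyalty (neither it nor any descendant is in the conditioning set).
  P2: blocked at collider BrandLoyalty (neither it nor any descendant is in the conditioning set).
  P3: blocked at collider WebVisits (neither it nor any descendant is in the conditioning set).
  P4: blocked at collider WebVisits (neither it nor any descendant is in the conditioning set).
  P5: blocked at collider WebVisits (neither it nor any descendant is in the conditioning set).
  P6: blocked at collider WebVisits (neither it nor any descendant is in the conditioning set).
  P7: blocked at collider WebVisits (neither it nor any descendant is in the conditioning set).
{Seasonality} satisfies the backdoor criterion.

Yes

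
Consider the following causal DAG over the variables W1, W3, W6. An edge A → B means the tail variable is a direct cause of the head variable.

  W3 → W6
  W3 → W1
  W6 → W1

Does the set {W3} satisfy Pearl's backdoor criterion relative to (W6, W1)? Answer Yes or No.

Backdoor paths from W6 to W1 (paths whose first edge points into W6):
  P1: W6 <- W3 -> W1
Condition 1 (no descendant of W6 in the set): holds — descendants of W6 are {W1}; none are in {W3}.
Condition 2 (every backdoor path blocked by {W3}):
  P1: blocked at fork node W3 ∈ conditioning set.
{W3} satisfies the backdoor criterion.

Yes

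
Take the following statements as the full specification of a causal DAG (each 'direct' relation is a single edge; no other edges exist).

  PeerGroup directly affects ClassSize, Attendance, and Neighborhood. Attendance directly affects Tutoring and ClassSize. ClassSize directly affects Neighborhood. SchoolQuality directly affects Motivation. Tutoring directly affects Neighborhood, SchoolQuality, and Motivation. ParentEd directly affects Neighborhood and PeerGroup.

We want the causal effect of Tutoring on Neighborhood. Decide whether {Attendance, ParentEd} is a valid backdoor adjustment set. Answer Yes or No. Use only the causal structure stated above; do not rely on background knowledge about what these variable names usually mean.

Backdoor paths from Tutoring to Neighborhood (paths whose first edge points into Tutoring):
  P1: Tutoring <- Attendance <- PeerGroup <- ParentEd -> Neighborhood
  P2: Tutoring <- Attendance <- PeerGroup -> ClassSize -> Neighborhood
  P3: Tutoring <- Attendance <- PeerGroup -> Neighborhood
  P4: Tutoring <- Attendance -> ClassSize <- PeerGroup <- ParentEd -> Neighborhood
  P5: Tutoring <- Attendance -> ClassSize <- PeerGroup -> Neighborhood
  P6: Tutoring <- Attendance -> ClassSize -> Neighborhood
Condition 1 (no descendant of Tutoring in the set): holds — descendants of Tutoring are {Motivation, Neighborhood, SchoolQuality}; none are in {Attendance, ParentEd}.
Condition 2 (every backdoor path blocked by {Attendance, ParentEd}):
  P1: blocked at chain node Attendance ∈ conditioning set.
  P2: blocked at chain node Attendance ∈ conditioning set.
  P3: blocked at chain node Attendance ∈ conditioning set.
  P4: blocked at fork node Attendance ∈ conditioning set.
  P5: blocked at fork node Attendance ∈ conditioning set.
  P6: blocked at fork node Attendance ∈ conditioning set.
{Attendance, ParentEd} satisfies the backdoor criterion.

Yes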